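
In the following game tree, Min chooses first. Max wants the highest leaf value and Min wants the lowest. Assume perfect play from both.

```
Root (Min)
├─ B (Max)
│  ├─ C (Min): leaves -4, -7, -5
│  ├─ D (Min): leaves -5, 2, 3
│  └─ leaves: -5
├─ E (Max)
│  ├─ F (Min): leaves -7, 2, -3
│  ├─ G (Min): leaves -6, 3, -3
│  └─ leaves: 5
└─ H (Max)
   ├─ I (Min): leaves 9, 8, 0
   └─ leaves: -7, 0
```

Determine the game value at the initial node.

C (Min): min(-4, -7, -5) = -7
D (Min): min(-5, 2, 3) = -5
B (Max): max(-7, -5, -5) = -5
F (Min): min(-7, 2, -3) = -7
G (Min): min(-6, 3, -3) = -6
E (Max): max(-7, -6, 5) = 5
I (Min): min(9, 8, 0) = 0
H (Max): max(0, -7, 0) = 0
Root (Min): min(-5, 5, 0) = -5

-5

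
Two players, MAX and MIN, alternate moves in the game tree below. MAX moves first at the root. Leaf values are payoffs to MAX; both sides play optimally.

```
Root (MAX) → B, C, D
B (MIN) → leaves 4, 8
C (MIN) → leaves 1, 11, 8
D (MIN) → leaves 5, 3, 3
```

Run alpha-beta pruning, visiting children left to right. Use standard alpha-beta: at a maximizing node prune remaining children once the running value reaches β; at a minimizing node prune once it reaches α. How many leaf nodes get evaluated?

5

B [α=-∞,β=+∞]: v=4
C [α=4,β=+∞]: v=1 after child 1 ≤ α → α-cutoff, skip 2
D [α=4,β=+∞]: v=3 after child 2 ≤ α → α-cutoff, skip 1
Root [α=-∞,β=+∞]: v=4
Leaves evaluated: 5 of 8.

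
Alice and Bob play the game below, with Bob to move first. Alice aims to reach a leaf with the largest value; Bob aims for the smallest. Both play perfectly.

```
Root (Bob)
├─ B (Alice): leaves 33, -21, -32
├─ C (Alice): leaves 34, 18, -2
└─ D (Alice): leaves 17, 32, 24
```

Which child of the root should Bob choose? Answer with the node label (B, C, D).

D

B (Alice): max(33, -21, -32) = 33
C (Alice): max(34, 18, -2) = 34
D (Alice): max(17, 32, 24) = 32
Root (Bob): min(33, 34, 32) = 32
Bob picks the child with the lowest value: D (value 32).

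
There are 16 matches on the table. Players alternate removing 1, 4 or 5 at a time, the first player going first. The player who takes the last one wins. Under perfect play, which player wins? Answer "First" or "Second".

Second

Compute winning (W) and losing (L) positions by backward induction:
i:   0  1  2  3  4  5  6  7  8  9 10 11 12 13 14 15 16
     L  W  L  W  W  W  W  W  L  W  L  W  W  W  W  W  L
Position 16 is L, so the second player wins.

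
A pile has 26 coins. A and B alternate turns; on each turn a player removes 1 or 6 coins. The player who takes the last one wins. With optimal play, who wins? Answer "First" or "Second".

First

Mark each pile size as W (mover wins) or L (mover loses):
i:   0  1  2  3  4  5  6  7  8  9 10 11 12 13 14 15 16 17 18 19 20 21 22 23 24 25 26
     L  W  L  W  L  W  W  L  W  L  W  L  W  W  L  W  L  W  L  W  W  L  W  L  W  L  W
Position 26 is W, so the first player wins.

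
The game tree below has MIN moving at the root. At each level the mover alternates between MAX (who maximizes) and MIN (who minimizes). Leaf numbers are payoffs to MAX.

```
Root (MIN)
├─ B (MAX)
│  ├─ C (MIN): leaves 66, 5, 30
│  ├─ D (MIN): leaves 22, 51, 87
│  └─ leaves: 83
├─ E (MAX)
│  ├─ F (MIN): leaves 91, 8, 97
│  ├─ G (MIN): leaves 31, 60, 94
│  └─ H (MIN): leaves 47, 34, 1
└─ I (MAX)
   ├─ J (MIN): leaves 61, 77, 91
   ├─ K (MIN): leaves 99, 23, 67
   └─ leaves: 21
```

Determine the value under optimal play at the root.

C (MIN): min(66, 5, 30) = 5
D (MIN): min(22, 51, 87) = 22
B (MAX): max(5, 22, 83) = 83
F (MIN): min(91, 8, 97) = 8
G (MIN): min(31, 60, 94) = 31
H (MIN): min(47, 34, 1) = 1
E (MAX): max(8, 31, 1) = 31
J (MIN): min(61, 77, 91) = 61
K (MIN): min(99, 23, 67) = 23
I (MAX): max(61, 23, 21) = 61
Root (MIN): min(83, 31, 61) = 31

31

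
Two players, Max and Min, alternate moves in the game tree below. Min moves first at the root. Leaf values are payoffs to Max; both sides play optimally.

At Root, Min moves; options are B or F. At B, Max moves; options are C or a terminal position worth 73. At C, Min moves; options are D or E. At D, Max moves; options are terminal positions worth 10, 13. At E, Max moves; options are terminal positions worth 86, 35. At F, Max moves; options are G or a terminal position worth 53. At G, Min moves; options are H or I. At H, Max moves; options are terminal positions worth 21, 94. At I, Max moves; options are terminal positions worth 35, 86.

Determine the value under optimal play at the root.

D (Max): max(10, 13) = 13
E (Max): max(86, 35) = 86
C (Min): min(13, 86) = 13
B (Max): max(13, 73) = 73
H (Max): max(21, 94) = 94
I (Max): max(35, 86) = 86
G (Min): min(94, 86) = 86
F (Max): max(86, 53) = 86
Root (Min): min(73, 86) = 73

73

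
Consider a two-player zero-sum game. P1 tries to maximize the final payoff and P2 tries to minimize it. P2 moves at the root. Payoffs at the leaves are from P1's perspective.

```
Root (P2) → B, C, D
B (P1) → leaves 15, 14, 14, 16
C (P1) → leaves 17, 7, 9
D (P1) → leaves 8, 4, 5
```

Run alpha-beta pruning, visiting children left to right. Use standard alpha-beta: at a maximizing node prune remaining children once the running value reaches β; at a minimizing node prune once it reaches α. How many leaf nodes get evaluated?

8

B [α=-∞,β=+∞]: v=16
C [α=-∞,β=16]: v=17 after child 1 ≥ β → β-cutoff, skip 2
D [α=-∞,β=16]: v=8
Root [α=-∞,β=+∞]: v=8
Leaves evaluated: 8 of 10.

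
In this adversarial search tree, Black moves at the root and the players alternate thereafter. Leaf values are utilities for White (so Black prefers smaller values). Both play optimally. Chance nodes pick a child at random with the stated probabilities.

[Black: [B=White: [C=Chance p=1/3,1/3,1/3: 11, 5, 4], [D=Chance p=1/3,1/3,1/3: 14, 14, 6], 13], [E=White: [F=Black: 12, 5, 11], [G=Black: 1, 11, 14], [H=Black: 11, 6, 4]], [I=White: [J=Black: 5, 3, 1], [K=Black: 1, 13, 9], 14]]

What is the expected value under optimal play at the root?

5

C (Chance): 1/3·11 + 1/3·5 + 1/3·4 = 6.67
D (Chance): 1/3·14 + 1/3·14 + 1/3·6 = 11.33
B (White): max(6.67, 11.33, 13) = 13
F (Black): min(12, 5, 11) = 5
G (Black): min(1, 11, 14) = 1
H (Black): min(11, 6, 4) = 4
E (White): max(5, 1, 4) = 5
J (Black): min(5, 3, 1) = 1
K (Black): min(1, 13, 9) = 1
I (White): max(1, 1, 14) = 14
Root (Black): min(13, 5, 14) = 5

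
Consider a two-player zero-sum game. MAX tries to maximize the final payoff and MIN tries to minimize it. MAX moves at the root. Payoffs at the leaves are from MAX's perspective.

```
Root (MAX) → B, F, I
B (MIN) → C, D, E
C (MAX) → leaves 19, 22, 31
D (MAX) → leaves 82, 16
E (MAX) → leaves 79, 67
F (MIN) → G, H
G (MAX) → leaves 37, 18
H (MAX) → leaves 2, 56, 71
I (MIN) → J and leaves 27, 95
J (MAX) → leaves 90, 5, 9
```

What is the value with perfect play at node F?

G: max(37, 18) = 37
H: max(2, 56, 71) = 71
F: min(37, 71) = 37

37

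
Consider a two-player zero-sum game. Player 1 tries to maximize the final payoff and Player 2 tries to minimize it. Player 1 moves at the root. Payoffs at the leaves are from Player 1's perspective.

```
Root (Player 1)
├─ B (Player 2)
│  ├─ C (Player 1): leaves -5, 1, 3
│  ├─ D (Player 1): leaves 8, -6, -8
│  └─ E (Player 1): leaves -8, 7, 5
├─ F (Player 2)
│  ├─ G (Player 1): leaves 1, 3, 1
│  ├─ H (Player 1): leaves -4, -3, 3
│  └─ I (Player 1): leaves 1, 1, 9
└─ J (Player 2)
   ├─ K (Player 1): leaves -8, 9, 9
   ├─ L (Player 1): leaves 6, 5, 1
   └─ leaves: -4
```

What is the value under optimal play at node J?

K: max(-8, 9, 9) = 9
L: max(6, 5, 1) = 6
J: min(9, 6, -4) = -4

-4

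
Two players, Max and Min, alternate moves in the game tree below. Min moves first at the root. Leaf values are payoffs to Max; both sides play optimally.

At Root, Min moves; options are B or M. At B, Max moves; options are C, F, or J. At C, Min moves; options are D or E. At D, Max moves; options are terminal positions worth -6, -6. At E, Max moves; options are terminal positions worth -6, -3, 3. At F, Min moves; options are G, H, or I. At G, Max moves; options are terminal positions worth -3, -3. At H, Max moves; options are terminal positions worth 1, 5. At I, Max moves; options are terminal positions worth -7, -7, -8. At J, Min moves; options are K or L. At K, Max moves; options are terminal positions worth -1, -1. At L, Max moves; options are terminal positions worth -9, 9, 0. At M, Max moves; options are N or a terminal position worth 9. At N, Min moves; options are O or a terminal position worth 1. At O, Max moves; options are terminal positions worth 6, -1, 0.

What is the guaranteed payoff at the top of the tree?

D (Max): max(-6, -6) = -6
E (Max): max(-6, -3, 3) = 3
C (Min): min(-6, 3) = -6
G (Max): max(-3, -3) = -3
H (Max): max(1, 5) = 5
I (Max): max(-7, -7, -8) = -7
F (Min): min(-3, 5, -7) = -7
K (Max): max(-1, -1) = -1
L (Max): max(-9, 9, 0) = 9
J (Min): min(-1, 9) = -1
B (Max): max(-6, -7, -1) = -1
O (Max): max(6, -1, 0) = 6
N (Min): min(6, 1) = 1
M (Max): max(1, 9) = 9
Root (Min): min(-1, 9) = -1

-1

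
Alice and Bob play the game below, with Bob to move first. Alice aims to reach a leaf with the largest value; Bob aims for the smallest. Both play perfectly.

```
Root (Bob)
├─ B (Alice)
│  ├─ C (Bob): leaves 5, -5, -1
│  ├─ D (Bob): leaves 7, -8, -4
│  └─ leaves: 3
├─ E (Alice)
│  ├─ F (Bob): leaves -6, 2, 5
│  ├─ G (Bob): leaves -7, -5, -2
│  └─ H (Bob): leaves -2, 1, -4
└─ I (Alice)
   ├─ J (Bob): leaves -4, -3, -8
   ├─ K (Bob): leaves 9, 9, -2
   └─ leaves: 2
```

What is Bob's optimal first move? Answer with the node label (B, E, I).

C (Bob): min(5, -5, -1) = -5
D (Bob): min(7, -8, -4) = -8
B (Alice): max(-5, -8, 3) = 3
F (Bob): min(-6, 2, 5) = -6
G (Bob): min(-7, -5, -2) = -7
H (Bob): min(-2, 1, -4) = -4
E (Alice): max(-6, -7, -4) = -4
J (Bob): min(-4, -3, -8) = -8
K (Bob): min(9, 9, -2) = -2
I (Alice): max(-8, -2, 2) = 2
Root (Bob): min(3, -4, 2) = -4
Bob picks the child with the lowest value: E (value -4).

E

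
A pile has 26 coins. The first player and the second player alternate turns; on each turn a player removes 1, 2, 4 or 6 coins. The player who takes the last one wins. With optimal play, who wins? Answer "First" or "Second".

First

i:   0  1  2  3  4  5  6  7  8  9 10 11 12 13 14 15 16 17 18 19 20 21 22 23 24 25 26
     L  W  W  L  W  W  W  W  L  W  W  L  W  W  W  W  L  W  W  L  W  W  W  W  L  W  W
Position 26 is W, so the first player wins.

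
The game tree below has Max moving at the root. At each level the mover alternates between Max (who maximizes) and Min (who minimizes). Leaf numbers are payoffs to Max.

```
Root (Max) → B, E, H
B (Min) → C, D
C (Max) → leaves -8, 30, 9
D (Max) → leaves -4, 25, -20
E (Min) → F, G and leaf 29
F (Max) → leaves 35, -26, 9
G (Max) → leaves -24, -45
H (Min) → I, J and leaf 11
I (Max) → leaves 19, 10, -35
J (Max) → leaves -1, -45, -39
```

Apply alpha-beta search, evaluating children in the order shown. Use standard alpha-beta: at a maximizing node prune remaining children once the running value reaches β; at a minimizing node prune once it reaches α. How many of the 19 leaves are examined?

14

C [α=-∞,β=+∞]: v=30
D [α=-∞,β=30]: v=25
B [α=-∞,β=+∞]: v=25
F [α=25,β=+∞]: v=35
G [α=25,β=35]: v=-24
E [α=25,β=+∞]: v=-24 after child 2 ≤ α → α-cutoff, skip 1
I [α=25,β=+∞]: v=19
H [α=25,β=+∞]: v=19 after child 1 ≤ α → α-cutoff, skip 2
Root [α=-∞,β=+∞]: v=25
Leaves evaluated: 14 of 19.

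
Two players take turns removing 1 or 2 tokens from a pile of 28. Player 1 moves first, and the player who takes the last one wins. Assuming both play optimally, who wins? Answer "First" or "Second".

First

W/L table (W = player to move can force a win):
i:   0  1  2  3  4  5  6  7  8  9 10 11 12 13 14 15 16 17 18 19 20 21 22 23 24 25 26 27 28
     L  W  W  L  W  W  L  W  W  L  W  W  L  W  W  L  W  W  L  W  W  L  W  W  L  W  W  L  W
Position 28 is W, so the first player wins.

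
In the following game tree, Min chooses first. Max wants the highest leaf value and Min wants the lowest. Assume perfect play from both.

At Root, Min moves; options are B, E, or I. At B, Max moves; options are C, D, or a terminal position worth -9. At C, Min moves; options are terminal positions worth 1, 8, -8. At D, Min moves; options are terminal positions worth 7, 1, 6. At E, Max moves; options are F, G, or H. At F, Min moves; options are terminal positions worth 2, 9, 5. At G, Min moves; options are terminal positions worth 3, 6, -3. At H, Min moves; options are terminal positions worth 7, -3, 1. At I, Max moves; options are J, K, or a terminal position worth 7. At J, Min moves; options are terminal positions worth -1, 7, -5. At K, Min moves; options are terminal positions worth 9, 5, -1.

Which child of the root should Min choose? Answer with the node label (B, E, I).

B

C (Min): min(1, 8, -8) = -8
D (Min): min(7, 1, 6) = 1
B (Max): max(-8, 1, -9) = 1
F (Min): min(2, 9, 5) = 2
G (Min): min(3, 6, -3) = -3
H (Min): min(7, -3, 1) = -3
E (Max): max(2, -3, -3) = 2
J (Min): min(-1, 7, -5) = -5
K (Min): min(9, 5, -1) = -1
I (Max): max(-5, -1, 7) = 7
Root (Min): min(1, 2, 7) = 1
Min picks the child with the lowest value: B (value 1).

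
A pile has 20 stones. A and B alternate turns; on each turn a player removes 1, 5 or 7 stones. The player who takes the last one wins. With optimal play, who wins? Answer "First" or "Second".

Second

W/L table (W = player to move can force a win):
i:   0  1  2  3  4  5  6  7  8  9 10 11 12 13 14 15 16 17 18 19 20
     L  W  L  W  L  W  L  W  L  W  L  W  L  W  L  W  L  W  L  W  L
Position 20 is L, so the second player wins.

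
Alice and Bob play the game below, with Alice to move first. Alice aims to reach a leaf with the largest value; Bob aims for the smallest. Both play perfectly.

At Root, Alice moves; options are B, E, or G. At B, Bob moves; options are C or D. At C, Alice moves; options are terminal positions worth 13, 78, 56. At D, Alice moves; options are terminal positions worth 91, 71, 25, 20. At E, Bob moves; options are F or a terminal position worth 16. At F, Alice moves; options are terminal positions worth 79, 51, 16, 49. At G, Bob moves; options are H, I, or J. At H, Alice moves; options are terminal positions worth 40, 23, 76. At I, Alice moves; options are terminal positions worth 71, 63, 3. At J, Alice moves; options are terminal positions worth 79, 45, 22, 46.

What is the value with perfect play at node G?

71

H: max(40, 23, 76) = 76
I: max(71, 63, 3) = 71
J: max(79, 45, 22, 46) = 79
G: min(76, 71, 79) = 71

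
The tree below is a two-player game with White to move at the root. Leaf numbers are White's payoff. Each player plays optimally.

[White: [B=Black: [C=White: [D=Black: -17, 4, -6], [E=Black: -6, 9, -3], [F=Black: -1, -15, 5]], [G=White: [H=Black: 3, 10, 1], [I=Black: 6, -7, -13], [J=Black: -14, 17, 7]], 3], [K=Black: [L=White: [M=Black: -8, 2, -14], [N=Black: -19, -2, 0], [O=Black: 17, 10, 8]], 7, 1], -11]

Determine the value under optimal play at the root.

D (Black): min(-17, 4, -6) = -17
E (Black): min(-6, 9, -3) = -6
F (Black): min(-1, -15, 5) = -15
C (White): max(-17, -6, -15) = -6
H (Black): min(3, 10, 1) = 1
I (Black): min(6, -7, -13) = -13
J (Black): min(-14, 17, 7) = -14
G (White): max(1, -13, -14) = 1
B (Black): min(-6, 1, 3) = -6
M (Black): min(-8, 2, -14) = -14
N (Black): min(-19, -2, 0) = -19
O (Black): min(17, 10, 8) = 8
L (White): max(-14, -19, 8) = 8
K (Black): min(8, 7, 1) = 1
Root (White): max(-6, 1, -11) = 1

1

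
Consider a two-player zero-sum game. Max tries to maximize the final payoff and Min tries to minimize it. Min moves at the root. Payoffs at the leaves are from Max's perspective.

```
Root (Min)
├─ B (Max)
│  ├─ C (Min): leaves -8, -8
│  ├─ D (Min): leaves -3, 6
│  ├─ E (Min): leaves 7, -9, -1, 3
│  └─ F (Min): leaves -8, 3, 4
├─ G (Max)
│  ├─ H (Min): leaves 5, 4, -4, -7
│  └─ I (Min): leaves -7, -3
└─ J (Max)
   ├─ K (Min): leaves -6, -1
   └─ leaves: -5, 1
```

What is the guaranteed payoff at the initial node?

-7

C (Min): min(-8, -8) = -8
D (Min): min(-3, 6) = -3
E (Min): min(7, -9, -1, 3) = -9
F (Min): min(-8, 3, 4) = -8
B (Max): max(-8, -3, -9, -8) = -3
H (Min): min(5, 4, -4, -7) = -7
I (Min): min(-7, -3) = -7
G (Max): max(-7, -7) = -7
K (Min): min(-6, -1) = -6
J (Max): max(-6, -5, 1) = 1
Root (Min): min(-3, -7, 1) = -7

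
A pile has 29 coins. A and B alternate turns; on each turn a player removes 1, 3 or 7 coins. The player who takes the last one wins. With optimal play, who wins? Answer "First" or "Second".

i:   0  1  2  3  4  5  6  7  8  9 10 11 12 13 14 15 16 17 18 19 20 21 22 23 24 25 26 27 28 29
     L  W  L  W  L  W  L  W  L  W  L  W  L  W  L  W  L  W  L  W  L  W  L  W  L  W  L  W  L  W
Position 29 is W, so the first player wins.

First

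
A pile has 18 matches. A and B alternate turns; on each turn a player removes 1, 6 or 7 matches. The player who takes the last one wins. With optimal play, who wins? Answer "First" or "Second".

Positions where the player to move wins (W) vs loses (L):
i:   0  1  2  3  4  5  6  7  8  9 10 11 12 13 14 15 16 17 18
     L  W  L  W  L  W  W  W  W  W  W  W  L  W  L  W  L  W  W
Position 18 is W, so the first player wins.

First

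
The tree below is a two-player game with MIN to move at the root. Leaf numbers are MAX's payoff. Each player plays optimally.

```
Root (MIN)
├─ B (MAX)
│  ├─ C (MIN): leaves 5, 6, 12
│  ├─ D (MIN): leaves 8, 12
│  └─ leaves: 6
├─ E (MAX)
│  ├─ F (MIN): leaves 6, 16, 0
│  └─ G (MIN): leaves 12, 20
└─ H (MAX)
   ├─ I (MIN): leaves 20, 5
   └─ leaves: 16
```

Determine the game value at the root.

C (MIN): min(5, 6, 12) = 5
D (MIN): min(8, 12) = 8
B (MAX): max(5, 8, 6) = 8
F (MIN): min(6, 16, 0) = 0
G (MIN): min(12, 20) = 12
E (MAX): max(0, 12) = 12
I (MIN): min(20, 5) = 5
H (MAX): max(5, 16) = 16
Root (MIN): min(8, 12, 16) = 8

8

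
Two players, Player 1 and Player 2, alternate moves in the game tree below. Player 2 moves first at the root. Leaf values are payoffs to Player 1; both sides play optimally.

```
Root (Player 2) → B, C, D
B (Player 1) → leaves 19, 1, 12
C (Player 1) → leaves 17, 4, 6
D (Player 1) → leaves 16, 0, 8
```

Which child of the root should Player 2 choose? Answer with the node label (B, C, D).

B (Player 1): max(19, 1, 12) = 19
C (Player 1): max(17, 4, 6) = 17
D (Player 1): max(16, 0, 8) = 16
Root (Player 2): min(19, 17, 16) = 16
Player 2 picks the child with the lowest value: D (value 16).

D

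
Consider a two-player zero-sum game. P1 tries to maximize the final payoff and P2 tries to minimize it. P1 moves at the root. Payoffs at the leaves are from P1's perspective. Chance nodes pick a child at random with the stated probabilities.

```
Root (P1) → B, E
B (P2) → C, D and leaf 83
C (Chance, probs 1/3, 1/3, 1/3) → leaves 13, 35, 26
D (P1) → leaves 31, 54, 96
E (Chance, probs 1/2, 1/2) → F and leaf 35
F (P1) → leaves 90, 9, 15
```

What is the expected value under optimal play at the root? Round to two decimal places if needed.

C (Chance): 1/3·13 + 1/3·35 + 1/3·26 = 24.67
D (P1): max(31, 54, 96) = 96
B (P2): min(24.67, 96, 83) = 24.67
F (P1): max(90, 9, 15) = 90
E (Chance): 1/2·90 + 1/2·35 = 62.5
Root (P1): max(24.67, 62.5) = 62.5

62.5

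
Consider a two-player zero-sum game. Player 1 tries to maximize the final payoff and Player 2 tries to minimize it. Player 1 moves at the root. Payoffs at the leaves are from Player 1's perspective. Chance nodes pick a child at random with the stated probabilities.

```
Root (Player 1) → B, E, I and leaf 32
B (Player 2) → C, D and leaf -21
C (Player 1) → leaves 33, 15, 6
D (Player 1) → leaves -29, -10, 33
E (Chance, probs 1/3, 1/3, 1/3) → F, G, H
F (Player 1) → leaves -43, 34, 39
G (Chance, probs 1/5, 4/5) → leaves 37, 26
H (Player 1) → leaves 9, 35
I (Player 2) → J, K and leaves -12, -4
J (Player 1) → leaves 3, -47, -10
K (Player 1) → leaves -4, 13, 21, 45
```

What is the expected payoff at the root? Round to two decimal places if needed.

C (Player 1): max(33, 15, 6) = 33
D (Player 1): max(-29, -10, 33) = 33
B (Player 2): min(33, 33, -21) = -21
F (Player 1): max(-43, 34, 39) = 39
G (Chance): 1/5·37 + 4/5·26 = 28.2
H (Player 1): max(9, 35) = 35
E (Chance): 1/3·39 + 1/3·28.2 + 1/3·35 = 34.07
J (Player 1): max(3, -47, -10) = 3
K (Player 1): max(-4, 13, 21, 45) = 45
I (Player 2): min(3, 45, -12, -4) = -12
Root (Player 1): max(-21, 34.07, -12, 32) = 34.07

34.07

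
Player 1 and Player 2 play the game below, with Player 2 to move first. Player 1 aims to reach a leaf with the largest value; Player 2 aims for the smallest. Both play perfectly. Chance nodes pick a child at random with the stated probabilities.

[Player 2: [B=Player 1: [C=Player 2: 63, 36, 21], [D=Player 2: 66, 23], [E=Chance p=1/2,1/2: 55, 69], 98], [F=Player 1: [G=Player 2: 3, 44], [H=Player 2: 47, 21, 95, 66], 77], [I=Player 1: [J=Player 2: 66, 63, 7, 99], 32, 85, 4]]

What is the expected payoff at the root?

77

C (Player 2): min(63, 36, 21) = 21
D (Player 2): min(66, 23) = 23
E (Chance): 1/2·55 + 1/2·69 = 62
B (Player 1): max(21, 23, 62, 98) = 98
G (Player 2): min(3, 44) = 3
H (Player 2): min(47, 21, 95, 66) = 21
F (Player 1): max(3, 21, 77) = 77
J (Player 2): min(66, 63, 7, 99) = 7
I (Player 1): max(7, 32, 85, 4) = 85
Root (Player 2): min(98, 77, 85) = 77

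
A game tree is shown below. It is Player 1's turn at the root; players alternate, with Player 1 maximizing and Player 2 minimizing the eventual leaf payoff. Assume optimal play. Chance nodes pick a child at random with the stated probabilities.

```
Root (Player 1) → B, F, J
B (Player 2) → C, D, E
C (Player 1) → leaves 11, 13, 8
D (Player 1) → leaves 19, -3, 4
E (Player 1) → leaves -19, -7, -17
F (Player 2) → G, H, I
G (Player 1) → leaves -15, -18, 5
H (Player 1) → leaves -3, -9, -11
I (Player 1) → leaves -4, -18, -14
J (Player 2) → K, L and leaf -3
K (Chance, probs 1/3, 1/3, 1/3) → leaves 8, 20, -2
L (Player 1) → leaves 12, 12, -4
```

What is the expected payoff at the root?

C (Player 1): max(11, 13, 8) = 13
D (Player 1): max(19, -3, 4) = 19
E (Player 1): max(-19, -7, -17) = -7
B (Player 2): min(13, 19, -7) = -7
G (Player 1): max(-15, -18, 5) = 5
H (Player 1): max(-3, -9, -11) = -3
I (Player 1): max(-4, -18, -14) = -4
F (Player 2): min(5, -3, -4) = -4
K (Chance): 1/3·8 + 1/3·20 + 1/3·-2 = 8.67
L (Player 1): max(12, 12, -4) = 12
J (Player 2): min(8.67, 12, -3) = -3
Root (Player 1): max(-7, -4, -3) = -3

-3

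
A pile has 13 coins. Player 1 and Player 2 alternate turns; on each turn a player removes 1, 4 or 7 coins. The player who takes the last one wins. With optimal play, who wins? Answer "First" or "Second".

Second

Compute winning (W) and losing (L) positions by backward induction:
i:   0  1  2  3  4  5  6  7  8  9 10 11 12 13
     L  W  L  W  W  L  W  W  L  W  L  W  W  L
Position 13 is L, so the second player wins.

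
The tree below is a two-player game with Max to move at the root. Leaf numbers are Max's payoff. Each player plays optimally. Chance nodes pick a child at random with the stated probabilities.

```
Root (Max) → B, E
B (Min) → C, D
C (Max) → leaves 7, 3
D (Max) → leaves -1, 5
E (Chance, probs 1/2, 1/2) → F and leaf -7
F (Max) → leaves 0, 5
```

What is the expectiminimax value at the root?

5

C (Max): max(7, 3) = 7
D (Max): max(-1, 5) = 5
B (Min): min(7, 5) = 5
F (Max): max(0, 5) = 5
E (Chance): 1/2·5 + 1/2·-7 = -1
Root (Max): max(5, -1) = 5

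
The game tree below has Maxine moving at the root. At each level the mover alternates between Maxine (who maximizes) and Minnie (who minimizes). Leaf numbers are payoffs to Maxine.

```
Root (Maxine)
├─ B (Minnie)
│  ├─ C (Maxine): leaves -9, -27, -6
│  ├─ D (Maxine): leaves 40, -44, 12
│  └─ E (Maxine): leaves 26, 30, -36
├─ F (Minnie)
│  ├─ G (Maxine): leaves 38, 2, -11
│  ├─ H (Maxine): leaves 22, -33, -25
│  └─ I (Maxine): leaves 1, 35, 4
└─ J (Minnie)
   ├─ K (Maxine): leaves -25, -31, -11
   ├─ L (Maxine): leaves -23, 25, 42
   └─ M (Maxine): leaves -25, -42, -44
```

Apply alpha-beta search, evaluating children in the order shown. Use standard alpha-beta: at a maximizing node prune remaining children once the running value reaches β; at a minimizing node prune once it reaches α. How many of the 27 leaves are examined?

16

C [α=-∞,β=+∞]: v=-6
D [α=-∞,β=-6]: v=40 after child 1 ≥ β → β-cutoff, skip 2
E [α=-∞,β=-6]: v=26 after child 1 ≥ β → β-cutoff, skip 2
B [α=-∞,β=+∞]: v=-6
G [α=-6,β=+∞]: v=38
H [α=-6,β=38]: v=22
I [α=-6,β=22]: v=35 after child 2 ≥ β → β-cutoff, skip 1
F [α=-6,β=+∞]: v=22
K [α=22,β=+∞]: v=-11
J [α=22,β=+∞]: v=-11 after child 1 ≤ α → α-cutoff, skip 2
Root [α=-∞,β=+∞]: v=22
Leaves evaluated: 16 of 27.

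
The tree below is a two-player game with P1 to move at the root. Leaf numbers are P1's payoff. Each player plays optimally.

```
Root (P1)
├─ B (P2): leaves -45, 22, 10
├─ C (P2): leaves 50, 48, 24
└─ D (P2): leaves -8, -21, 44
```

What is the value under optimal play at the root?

B (P2): min(-45, 22, 10) = -45
C (P2): min(50, 48, 24) = 24
D (P2): min(-8, -21, 44) = -21
Root (P1): max(-45, 24, -21) = 24

24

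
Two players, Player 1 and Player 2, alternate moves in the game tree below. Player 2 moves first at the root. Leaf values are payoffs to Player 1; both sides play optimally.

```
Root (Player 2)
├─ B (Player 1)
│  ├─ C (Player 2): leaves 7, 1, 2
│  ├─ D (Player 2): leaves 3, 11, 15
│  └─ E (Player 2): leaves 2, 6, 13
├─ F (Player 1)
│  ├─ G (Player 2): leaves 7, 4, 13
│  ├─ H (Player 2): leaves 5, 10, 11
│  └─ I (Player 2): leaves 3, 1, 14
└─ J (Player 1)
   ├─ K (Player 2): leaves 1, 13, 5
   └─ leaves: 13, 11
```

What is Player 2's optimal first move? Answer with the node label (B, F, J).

C (Player 2): min(7, 1, 2) = 1
D (Player 2): min(3, 11, 15) = 3
E (Player 2): min(2, 6, 13) = 2
B (Player 1): max(1, 3, 2) = 3
G (Player 2): min(7, 4, 13) = 4
H (Player 2): min(5, 10, 11) = 5
I (Player 2): min(3, 1, 14) = 1
F (Player 1): max(4, 5, 1) = 5
K (Player 2): min(1, 13, 5) = 1
J (Player 1): max(1, 13, 11) = 13
Root (Player 2): min(3, 5, 13) = 3
Player 2 picks the child with the lowest value: B (value 3).

B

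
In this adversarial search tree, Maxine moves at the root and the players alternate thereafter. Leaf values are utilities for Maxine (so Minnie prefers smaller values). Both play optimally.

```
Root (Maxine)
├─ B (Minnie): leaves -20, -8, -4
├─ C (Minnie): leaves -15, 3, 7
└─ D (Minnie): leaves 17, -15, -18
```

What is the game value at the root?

-15

B (Minnie): min(-20, -8, -4) = -20
C (Minnie): min(-15, 3, 7) = -15
D (Minnie): min(17, -15, -18) = -18
Root (Maxine): max(-20, -15, -18) = -15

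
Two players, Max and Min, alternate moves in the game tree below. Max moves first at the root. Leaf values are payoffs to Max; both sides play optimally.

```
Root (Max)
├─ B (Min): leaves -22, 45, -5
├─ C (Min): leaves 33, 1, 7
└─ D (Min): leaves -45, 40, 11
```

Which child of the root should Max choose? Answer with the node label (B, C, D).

C

B (Min): min(-22, 45, -5) = -22
C (Min): min(33, 1, 7) = 1
D (Min): min(-45, 40, 11) = -45
Root (Max): max(-22, 1, -45) = 1
Max picks the child with the highest value: C (value 1).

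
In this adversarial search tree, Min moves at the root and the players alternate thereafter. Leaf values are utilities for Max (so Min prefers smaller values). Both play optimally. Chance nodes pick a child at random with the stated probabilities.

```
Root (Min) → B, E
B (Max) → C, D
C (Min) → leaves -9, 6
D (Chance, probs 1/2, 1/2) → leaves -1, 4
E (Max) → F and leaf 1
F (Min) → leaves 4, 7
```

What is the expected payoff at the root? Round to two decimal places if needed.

1.5

C (Min): min(-9, 6) = -9
D (Chance): 1/2·-1 + 1/2·4 = 1.5
B (Max): max(-9, 1.5) = 1.5
F (Min): min(4, 7) = 4
E (Max): max(4, 1) = 4
Root (Min): min(1.5, 4) = 1.5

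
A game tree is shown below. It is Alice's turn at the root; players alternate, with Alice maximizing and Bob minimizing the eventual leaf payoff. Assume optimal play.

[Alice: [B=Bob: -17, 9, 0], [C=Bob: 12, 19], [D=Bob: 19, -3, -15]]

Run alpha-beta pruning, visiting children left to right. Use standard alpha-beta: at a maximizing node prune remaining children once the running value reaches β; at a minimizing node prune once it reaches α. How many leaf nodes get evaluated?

B [α=-∞,β=+∞]: v=-17
C [α=-17,β=+∞]: v=12
D [α=12,β=+∞]: v=-3 after child 2 ≤ α → α-cutoff, skip 1
Root [α=-∞,β=+∞]: v=12
Leaves evaluated: 7 of 8.

7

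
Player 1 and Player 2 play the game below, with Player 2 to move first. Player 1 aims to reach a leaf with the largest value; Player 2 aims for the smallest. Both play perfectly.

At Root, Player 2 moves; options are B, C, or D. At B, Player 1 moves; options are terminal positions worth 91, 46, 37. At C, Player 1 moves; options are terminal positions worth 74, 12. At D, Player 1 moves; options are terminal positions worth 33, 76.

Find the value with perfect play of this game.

74

B (Player 1): max(91, 46, 37) = 91
C (Player 1): max(74, 12) = 74
D (Player 1): max(33, 76) = 76
Root (Player 2): min(91, 74, 76) = 74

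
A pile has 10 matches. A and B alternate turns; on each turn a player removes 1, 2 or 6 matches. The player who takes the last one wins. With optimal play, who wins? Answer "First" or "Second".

Second

Positions where the player to move wins (W) vs loses (L):
i:   0  1  2  3  4  5  6  7  8  9 10
     L  W  W  L  W  W  W  L  W  W  L
Position 10 is L, so the second player wins.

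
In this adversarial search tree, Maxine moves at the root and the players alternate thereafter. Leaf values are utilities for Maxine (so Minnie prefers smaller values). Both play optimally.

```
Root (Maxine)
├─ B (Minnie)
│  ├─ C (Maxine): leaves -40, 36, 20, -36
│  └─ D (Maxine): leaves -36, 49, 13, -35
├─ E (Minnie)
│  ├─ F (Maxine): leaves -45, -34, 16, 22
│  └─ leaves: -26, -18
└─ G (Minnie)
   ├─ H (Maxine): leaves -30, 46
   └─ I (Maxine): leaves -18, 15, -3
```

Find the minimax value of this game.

C (Maxine): max(-40, 36, 20, -36) = 36
D (Maxine): max(-36, 49, 13, -35) = 49
B (Minnie): min(36, 49) = 36
F (Maxine): max(-45, -34, 16, 22) = 22
E (Minnie): min(22, -26, -18) = -26
H (Maxine): max(-30, 46) = 46
I (Maxine): max(-18, 15, -3) = 15
G (Minnie): min(46, 15) = 15
Root (Maxine): max(36, -26, 15) = 36

36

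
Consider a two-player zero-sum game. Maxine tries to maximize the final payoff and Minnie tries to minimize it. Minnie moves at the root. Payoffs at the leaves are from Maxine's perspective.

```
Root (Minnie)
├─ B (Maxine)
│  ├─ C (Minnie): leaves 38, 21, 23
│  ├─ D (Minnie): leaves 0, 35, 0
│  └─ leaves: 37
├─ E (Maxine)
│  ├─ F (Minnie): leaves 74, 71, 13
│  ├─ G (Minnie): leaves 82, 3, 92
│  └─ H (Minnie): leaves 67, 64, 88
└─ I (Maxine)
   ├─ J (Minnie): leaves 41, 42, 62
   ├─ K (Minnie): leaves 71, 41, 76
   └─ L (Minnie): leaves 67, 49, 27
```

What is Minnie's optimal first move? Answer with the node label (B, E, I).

B

C (Minnie): min(38, 21, 23) = 21
D (Minnie): min(0, 35, 0) = 0
B (Maxine): max(21, 0, 37) = 37
F (Minnie): min(74, 71, 13) = 13
G (Minnie): min(82, 3, 92) = 3
H (Minnie): min(67, 64, 88) = 64
E (Maxine): max(13, 3, 64) = 64
J (Minnie): min(41, 42, 62) = 41
K (Minnie): min(71, 41, 76) = 41
L (Minnie): min(67, 49, 27) = 27
I (Maxine): max(41, 41, 27) = 41
Root (Minnie): min(37, 64, 41) = 37
Minnie picks the child with the lowest value: B (value 37).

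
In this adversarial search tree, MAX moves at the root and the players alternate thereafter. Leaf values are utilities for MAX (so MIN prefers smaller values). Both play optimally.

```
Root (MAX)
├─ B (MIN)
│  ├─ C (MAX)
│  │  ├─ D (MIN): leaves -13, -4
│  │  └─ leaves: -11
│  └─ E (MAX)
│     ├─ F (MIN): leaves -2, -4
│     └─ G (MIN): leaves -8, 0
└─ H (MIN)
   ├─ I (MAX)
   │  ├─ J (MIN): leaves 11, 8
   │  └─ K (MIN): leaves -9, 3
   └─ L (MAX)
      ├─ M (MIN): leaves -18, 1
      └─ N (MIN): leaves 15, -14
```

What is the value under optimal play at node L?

-14

M: min(-18, 1) = -18
N: min(15, -14) = -14
L: max(-18, -14) = -14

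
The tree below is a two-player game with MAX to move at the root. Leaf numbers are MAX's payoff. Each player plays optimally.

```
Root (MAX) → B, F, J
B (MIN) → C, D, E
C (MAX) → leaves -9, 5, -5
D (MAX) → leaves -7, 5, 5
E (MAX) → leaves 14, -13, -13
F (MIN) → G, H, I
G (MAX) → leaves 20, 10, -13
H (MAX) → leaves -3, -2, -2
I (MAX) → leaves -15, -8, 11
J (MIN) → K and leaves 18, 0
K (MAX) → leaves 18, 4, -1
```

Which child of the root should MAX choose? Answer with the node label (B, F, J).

B

C (MAX): max(-9, 5, -5) = 5
D (MAX): max(-7, 5, 5) = 5
E (MAX): max(14, -13, -13) = 14
B (MIN): min(5, 5, 14) = 5
G (MAX): max(20, 10, -13) = 20
H (MAX): max(-3, -2, -2) = -2
I (MAX): max(-15, -8, 11) = 11
F (MIN): min(20, -2, 11) = -2
K (MAX): max(18, 4, -1) = 18
J (MIN): min(18, 18, 0) = 0
Root (MAX): max(5, -2, 0) = 5
MAX picks the child with the highest value: B (value 5).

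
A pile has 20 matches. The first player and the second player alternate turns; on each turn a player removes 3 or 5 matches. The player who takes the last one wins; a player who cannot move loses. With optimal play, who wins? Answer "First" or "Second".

Positions where the player to move wins (W) vs loses (L):
i:   0  1  2  3  4  5  6  7  8  9 10 11 12 13 14 15 16 17 18 19 20
     L  L  L  W  W  W  W  W  L  L  L  W  W  W  W  W  L  L  L  W  W
Position 20 is W, so the first player wins.

First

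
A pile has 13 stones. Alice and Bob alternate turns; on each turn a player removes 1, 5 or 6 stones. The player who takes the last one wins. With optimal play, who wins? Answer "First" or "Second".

Second

W/L table (W = player to move can force a win):
i:   0  1  2  3  4  5  6  7  8  9 10 11 12 13
     L  W  L  W  L  W  W  W  W  W  W  L  W  L
Position 13 is L, so the second player wins.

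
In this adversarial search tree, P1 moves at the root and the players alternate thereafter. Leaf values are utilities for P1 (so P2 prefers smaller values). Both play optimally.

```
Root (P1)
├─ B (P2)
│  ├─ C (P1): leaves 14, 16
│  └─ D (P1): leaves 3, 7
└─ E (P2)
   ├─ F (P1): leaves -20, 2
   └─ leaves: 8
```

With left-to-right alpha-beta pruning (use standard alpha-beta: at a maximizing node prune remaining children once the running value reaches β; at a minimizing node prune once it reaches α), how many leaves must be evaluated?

C [α=-∞,β=+∞]: v=16
D [α=-∞,β=16]: v=7
B [α=-∞,β=+∞]: v=7
F [α=7,β=+∞]: v=2
E [α=7,β=+∞]: v=2 after child 1 ≤ α → α-cutoff, skip 1
Root [α=-∞,β=+∞]: v=7
Leaves evaluated: 6 of 7.

6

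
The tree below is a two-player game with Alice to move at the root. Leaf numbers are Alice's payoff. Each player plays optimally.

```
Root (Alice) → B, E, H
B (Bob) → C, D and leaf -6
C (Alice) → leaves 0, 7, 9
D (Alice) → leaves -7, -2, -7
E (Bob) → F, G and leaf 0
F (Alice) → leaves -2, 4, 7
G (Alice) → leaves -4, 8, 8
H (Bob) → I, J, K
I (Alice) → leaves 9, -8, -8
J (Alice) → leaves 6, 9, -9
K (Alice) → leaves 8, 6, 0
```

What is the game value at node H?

8

I: max(9, -8, -8) = 9
J: max(6, 9, -9) = 9
K: max(8, 6, 0) = 8
H: min(9, 9, 8) = 8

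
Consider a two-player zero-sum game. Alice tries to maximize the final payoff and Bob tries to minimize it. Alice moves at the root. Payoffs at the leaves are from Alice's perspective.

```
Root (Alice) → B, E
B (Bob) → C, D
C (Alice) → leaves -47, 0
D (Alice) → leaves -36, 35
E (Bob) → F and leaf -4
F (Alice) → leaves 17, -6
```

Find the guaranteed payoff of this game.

0

C (Alice): max(-47, 0) = 0
D (Alice): max(-36, 35) = 35
B (Bob): min(0, 35) = 0
F (Alice): max(17, -6) = 17
E (Bob): min(17, -4) = -4
Root (Alice): max(0, -4) = 0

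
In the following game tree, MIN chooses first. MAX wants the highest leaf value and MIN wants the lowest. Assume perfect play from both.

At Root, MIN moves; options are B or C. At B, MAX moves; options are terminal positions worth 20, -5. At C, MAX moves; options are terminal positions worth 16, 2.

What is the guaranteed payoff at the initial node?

16

B (MAX): max(20, -5) = 20
C (MAX): max(16, 2) = 16
Root (MIN): min(20, 16) = 16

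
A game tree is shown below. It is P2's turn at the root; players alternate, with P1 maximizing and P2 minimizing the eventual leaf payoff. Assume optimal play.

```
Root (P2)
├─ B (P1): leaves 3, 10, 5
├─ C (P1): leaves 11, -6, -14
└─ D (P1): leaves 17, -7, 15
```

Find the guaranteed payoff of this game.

B (P1): max(3, 10, 5) = 10
C (P1): max(11, -6, -14) = 11
D (P1): max(17, -7, 15) = 17
Root (P2): min(10, 11, 17) = 10

10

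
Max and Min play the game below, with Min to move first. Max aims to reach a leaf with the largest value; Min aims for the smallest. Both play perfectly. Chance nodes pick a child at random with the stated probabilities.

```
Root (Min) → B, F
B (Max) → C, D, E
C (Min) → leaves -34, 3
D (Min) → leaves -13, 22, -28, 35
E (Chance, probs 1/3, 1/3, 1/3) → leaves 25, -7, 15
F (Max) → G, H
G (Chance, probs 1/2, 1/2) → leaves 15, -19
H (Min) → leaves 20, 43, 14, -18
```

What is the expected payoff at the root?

-2

C (Min): min(-34, 3) = -34
D (Min): min(-13, 22, -28, 35) = -28
E (Chance): 1/3·25 + 1/3·-7 + 1/3·15 = 11
B (Max): max(-34, -28, 11) = 11
G (Chance): 1/2·15 + 1/2·-19 = -2
H (Min): min(20, 43, 14, -18) = -18
F (Max): max(-2, -18) = -2
Root (Min): min(11, -2) = -2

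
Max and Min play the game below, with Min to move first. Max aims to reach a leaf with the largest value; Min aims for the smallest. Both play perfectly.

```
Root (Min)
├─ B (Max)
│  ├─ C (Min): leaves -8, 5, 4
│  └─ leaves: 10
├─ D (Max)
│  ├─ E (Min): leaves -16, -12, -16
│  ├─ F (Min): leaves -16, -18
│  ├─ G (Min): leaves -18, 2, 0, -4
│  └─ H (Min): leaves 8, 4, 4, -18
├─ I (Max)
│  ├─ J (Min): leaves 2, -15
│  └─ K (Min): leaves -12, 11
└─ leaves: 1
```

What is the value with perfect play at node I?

J: min(2, -15) = -15
K: min(-12, 11) = -12
I: max(-15, -12) = -12

-12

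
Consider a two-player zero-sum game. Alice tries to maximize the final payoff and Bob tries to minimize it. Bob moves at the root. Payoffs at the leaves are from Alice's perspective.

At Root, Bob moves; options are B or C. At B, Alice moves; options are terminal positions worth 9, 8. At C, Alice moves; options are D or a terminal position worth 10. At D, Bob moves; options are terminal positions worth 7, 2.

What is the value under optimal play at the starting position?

9

B (Alice): max(9, 8) = 9
D (Bob): min(7, 2) = 2
C (Alice): max(2, 10) = 10
Root (Bob): min(9, 10) = 9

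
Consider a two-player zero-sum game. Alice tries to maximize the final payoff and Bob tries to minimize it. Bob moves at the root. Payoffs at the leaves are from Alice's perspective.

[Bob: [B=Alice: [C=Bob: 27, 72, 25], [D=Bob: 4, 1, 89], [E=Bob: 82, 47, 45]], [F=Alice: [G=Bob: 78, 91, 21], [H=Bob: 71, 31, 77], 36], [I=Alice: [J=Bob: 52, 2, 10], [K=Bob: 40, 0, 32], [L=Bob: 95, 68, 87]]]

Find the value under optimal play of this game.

C (Bob): min(27, 72, 25) = 25
D (Bob): min(4, 1, 89) = 1
E (Bob): min(82, 47, 45) = 45
B (Alice): max(25, 1, 45) = 45
G (Bob): min(78, 91, 21) = 21
H (Bob): min(71, 31, 77) = 31
F (Alice): max(21, 31, 36) = 36
J (Bob): min(52, 2, 10) = 2
K (Bob): min(40, 0, 32) = 0
L (Bob): min(95, 68, 87) = 68
I (Alice): max(2, 0, 68) = 68
Root (Bob): min(45, 36, 68) = 36

36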